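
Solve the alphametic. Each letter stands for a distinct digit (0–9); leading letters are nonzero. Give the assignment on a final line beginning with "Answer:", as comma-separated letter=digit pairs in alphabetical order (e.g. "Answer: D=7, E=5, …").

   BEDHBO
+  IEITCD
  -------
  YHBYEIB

Step 1. [col 1: O + D ≡ B (mod 10)] no forcing yet in column 1 (carry-in 0); D=5 is free and consistent — try it. So D=5.
Step 2. [Y] adding two 6-digit numbers gives at most 6+1 digits, and here it does — Y is that final carry and must be 1 ⇒ Y=1.
Step 3. [col 1: O + D ≡ B (mod 10)] several values work for B in column 1 (O + D ≡ B (mod 10), carry-in 0); try B=7 ⇒ B=7.
Step 4. [col 1: O + D ≡ B (mod 10)] in column 1 we have O+D≡B with carry-in 0; given D=5, B=7 and digits 1,5,7 already taken and all letters distinct, that pins O to 2 ⇒ O=2.
Step 5. [col 2: B + C ≡ I (mod 10)] column 2 (B + C ≡ I (mod 10), carry-in 0) doesn't pin I yet; pick I=6 and continue. So I=6.
Step 6. [col 2: B + C ≡ I (mod 10)] column 2 reads B+C+carry(0)=I with B=7, I=6; with digits 1,2,5,6,7 already taken and all letters distinct, the only value for C is 9 ⇒ C=9.
Step 7. [col 3: H + T ≡ E (mod 10)] several values work for H in column 3 (H + T ≡ E (mod 10), carry-in 1); try H=4. So H=4.
Step 8. [col 3: H + T ≡ E (mod 10)] column 3 (H + T ≡ E (mod 10), carry-in 1) doesn't pin T yet; pick T=3 and continue, so T=3.
Step 9. [col 3: H + T ≡ E (mod 10)] column 3: given H=4, T=3, carry-in 1, and digits 1,2,3,4,5,6,7,9 already taken and all letters distinct, H+T≡E (mod 10) forces E=8, so E=8.

Answer: B=7, C=9, D=5, E=8, H=4, I=6, O=2, T=3, Y=1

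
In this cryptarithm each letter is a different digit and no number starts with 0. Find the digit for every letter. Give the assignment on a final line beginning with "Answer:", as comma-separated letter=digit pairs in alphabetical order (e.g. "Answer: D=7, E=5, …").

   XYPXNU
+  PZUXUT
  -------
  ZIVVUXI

Step 1. [col 1: U + T ≡ I (mod 10)] column 1 (U + T ≡ I (mod 10), carry-in 0) doesn't pin U yet; pick U=4 and continue, so U=4.
Step 2. [col 1: U + T ≡ I (mod 10)] I=3 is one option consistent with column 1 (U + T ≡ I (mod 10), carry-in 0) — take it. So I=3.
Step 3. [col 1: U + T ≡ I (mod 10)] column 1 reads U+T+carry(0)=I with U=4, I=3; with digits 3,4 already taken and all letters distinct, the only value for T is 9 ⇒ T=9.
Step 4. [col 2: N + U ≡ X (mod 10)] column 2 (N + U ≡ X (mod 10), carry-in 1) doesn't pin N yet; pick N=2 and continue. So N=2.
Step 5. [col 2: N + U ≡ X (mod 10)] in column 2 we have N+U≡X with carry-in 1; given N=2, U=4 and digits 2,3,4,9 already taken and all letters distinct, that pins X to 7 ⇒ X=7.
Step 6. [Z] the sum has 7 digits but both addends have 6; that extra leading digit Z is the final carry, namely 1 ⇒ Z=1.
Step 7. [col 4: P + U ≡ V (mod 10)] several values work for P in column 4 (P + U ≡ V (mod 10), carry-in 1); try P=5 ⇒ P=5.
Step 8. [col 4: P + U ≡ V (mod 10)] in column 4 we have P+U≡V with carry-in 1; given P=5, U=4 and digits 1,2,3,4,5,7,9 already taken and all letters distinct, that pins V to 0, so V=0.
Step 9. [col 5: Y + Z ≡ V (mod 10)] from column 5 (Z=1, V=0, carry-in 1, digits 0,1,2,3,4,5,7,9 already taken and all letters distinct): Y must equal 8 ⇒ Y=8.

Answer: I=3, N=2, P=5, T=9, U=4, V=0, X=7, Y=8, Z=1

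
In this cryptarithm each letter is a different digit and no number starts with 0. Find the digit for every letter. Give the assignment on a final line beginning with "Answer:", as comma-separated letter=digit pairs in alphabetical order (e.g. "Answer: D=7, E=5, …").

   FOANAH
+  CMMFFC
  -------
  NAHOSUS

Step 1. [col 1: H + C ≡ S (mod 10)] several values work for H in column 1 (H + C ≡ S (mod 10), carry-in 0); try H=8 ⇒ H=8.
Step 2. [col 1: H + C ≡ S (mod 10)] several values work for C in column 1 (H + C ≡ S (mod 10), carry-in 0); try C=9 ⇒ C=9.
Step 3. [N] adding two 6-digit numbers gives at most 6+1 digits, and here it does — N is that final carry and must be 1. So N=1.
Step 4. [col 1: H + C ≡ S (mod 10)] in column 1 we have H+C≡S with carry-in 0; given H=8, C=9 and digits 1,8,9 already taken and all letters distinct, that pins S to 7, so S=7.
Step 5. [col 2: A + F ≡ U (mod 10)] U=0 is one option consistent with column 2 (A + F ≡ U (mod 10), carry-in 1) — take it ⇒ U=0.
Step 6. [col 2: A + F ≡ U (mod 10)] several values work for F in column 2 (A + F ≡ U (mod 10), carry-in 1); try F=5 ⇒ F=5.
Step 7. [col 2: A + F ≡ U (mod 10)] in column 2 we have A+F≡U with carry-in 1; given F=5, U=0 and digits 0,1,5,7,8,9 already taken and all letters distinct, that pins A to 4. So A=4.
Step 8. [col 4: A + M ≡ O (mod 10)] column 4: given A=4, carry-in 0, and digits 0,1,4,5,7,8,9 already taken and all letters distinct, A+M≡O (mod 10) forces O=6 ⇒ O=6.
Step 9. [col 4: A + M ≡ O (mod 10)] from column 4 (A=4, O=6, carry-in 0, digits 0,1,4,5,6,7,8,9 already taken and all letters distinct): M must equal 2 ⇒ M=2.

Answer: A=4, C=9, F=5, H=8, M=2, N=1, O=6, S=7, U=0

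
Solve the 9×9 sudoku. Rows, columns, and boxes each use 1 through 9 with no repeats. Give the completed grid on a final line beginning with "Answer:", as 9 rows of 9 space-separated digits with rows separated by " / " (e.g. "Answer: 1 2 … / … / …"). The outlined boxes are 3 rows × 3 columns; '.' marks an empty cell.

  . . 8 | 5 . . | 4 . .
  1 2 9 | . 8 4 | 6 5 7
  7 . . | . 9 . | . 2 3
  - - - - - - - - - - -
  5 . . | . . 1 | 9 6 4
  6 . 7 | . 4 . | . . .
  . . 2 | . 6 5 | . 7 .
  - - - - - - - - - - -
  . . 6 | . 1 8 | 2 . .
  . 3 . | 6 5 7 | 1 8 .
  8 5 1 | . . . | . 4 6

Step 1. [r2c4∈{3}] r2c4 is down to just 3 ⇒ r2c4=3.
Step 2. [r5c9∈{1,2,5,8}] 2 has one home in col 9: r5c9, so r5c9=2.
Step 3. [r6c9∈{1,8}] 8 has one home in col 9: r6c9 ⇒ r6c9=8.
Step 4. [r6c4∈{9}] r6c4 is down to just 9 ⇒ r6c4=9.
Step 5. [r6c7∈{3}] nothing but 3 survives at r6c7. So r6c7=3.
Step 6. [r8c9∈{9}] r8c9 is down to just 9, so r8c9=9.
Step 7. [r8c3∈{4}] nothing but 4 survives at r8c3. So r8c3=4.
Step 8. [r4c4∈{2,7,8}] col 4 places 7 nowhere but r4c4. So r4c4=7.
Step 9. [r4c5∈{2,3}] in row 4, 2 fits only at r4c5. So r4c5=2.
Step 10. [r5c2∈{1,8,9}] r5c2 is the only open cell in row 5 admitting 9. So r5c2=9.
Step 11. [r1c2∈{6}] only 6 remains possible at r1c2, so r1c2=6.
Step 12. [r9c6∈{2,3,9}] in row 9, 9 fits only at r9c6, so r9c6=9.
Step 13. [r6c1∈{4}] r6c1's peers cover all but 4, so r6c1=4.
Step 14. [r1c9∈{1}] r1c9 has the single candidate 1. So r1c9=1.
Step 15. [r9c4∈{2}] r9c4's peers cover all but 2, so r9c4=2.
Step 16. [r8c1∈{2}] r8c1 is down to just 2 ⇒ r8c1=2.
Step 17. [r7c4∈{4}] r7c4 has the single candidate 4, so r7c4=4.
Step 18. [r9c7∈{7}] r9c7 is down to just 7. So r9c7=7.
Step 19. [r3c3∈{5}] r3c3 is down to just 5. So r3c3=5.
Step 20. [r4c3∈{3}] only 3 remains possible at r4c3, so r4c3=3.
Step 21. [r5c8∈{1}] nothing but 1 survives at r5c8 ⇒ r5c8=1.
Step 22. [r7c9∈{5}] r7c9 has the single candidate 5 ⇒ r7c9=5.
Step 23. [r1c1∈{3}] only 3 remains possible at r1c1. So r1c1=3.
Step 24. [r5c4∈{8}] r5c4 is down to just 8, so r5c4=8.
Step 25. [r5c6∈{3}] r5c6 is down to just 3, so r5c6=3.
Step 26. [r7c8∈{3}] r7c8's peers cover all but 3. So r7c8=3.
Step 27. [r1c8∈{9}] r1c8's peers cover all but 9. So r1c8=9.
Step 28. [r7c1∈{9}] r7c1 has the single candidate 9, so r7c1=9.
Step 29. [r6c2∈{1}] r6c2 has the single candidate 1, so r6c2=1.
Step 30. [r3c4∈{1}] r3c4's peers cover all but 1. So r3c4=1.
Step 31. [r4c2∈{8}] nothing but 8 survives at r4c2. So r4c2=8.
Step 32. [r1c5∈{7}] r1c5 is down to just 7 ⇒ r1c5=7.
Step 33. [r5c7∈{5}] nothing but 5 survives at r5c7 ⇒ r5c7=5.
Step 34. [r3c6∈{6}] nothing but 6 survives at r3c6, so r3c6=6.
Step 35. [r9c5∈{3}] only 3 remains possible at r9c5, so r9c5=3.
Step 36. [r1c6∈{2}] nothing but 2 survives at r1c6. So r1c6=2.
Step 37. [r3c2∈{4}] nothing but 4 survives at r3c2 ⇒ r3c2=4.
Step 38. [r7c2∈{7}] only 7 remains possible at r7c2, so r7c2=7.
Step 39. [r3c7∈{8}] r3c7 is down to just 8 ⇒ r3c7=8.

Answer: 3 6 8 5 7 2 4 9 1 / 1 2 9 3 8 4 6 5 7 / 7 4 5 1 9 6 8 2 3 / 5 8 3 7 2 1 9 6 4 / 6 9 7 8 4 3 5 1 2 / 4 1 2 9 6 5 3 7 8 / 9 7 6 4 1 8 2 3 5 / 2 3 4 6 5 7 1 8 9 / 8 5 1 2 3 9 7 4 6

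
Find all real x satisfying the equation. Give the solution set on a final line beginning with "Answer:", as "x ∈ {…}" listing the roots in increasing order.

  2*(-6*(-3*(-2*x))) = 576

Step 1. [2*(-6*(-3*(-2*x))) = 576] leading coefficient 2: divide by 2 ⇒ div: -6*(-3*(-2*x)) = 288.
Step 2. [-6*(-3*(-2*x)) = 288] divide by the outer -6. So div: -3*(-2*x) = -48.
Step 3. [-3*(-2*x) = -48] -3 out front; divide by -3 ⇒ div: -2*x = 16.
Step 4. [-2*x = 16] leading coefficient -2: divide by -2 ⇒ div: x = -8.

Answer: x ∈ {-8}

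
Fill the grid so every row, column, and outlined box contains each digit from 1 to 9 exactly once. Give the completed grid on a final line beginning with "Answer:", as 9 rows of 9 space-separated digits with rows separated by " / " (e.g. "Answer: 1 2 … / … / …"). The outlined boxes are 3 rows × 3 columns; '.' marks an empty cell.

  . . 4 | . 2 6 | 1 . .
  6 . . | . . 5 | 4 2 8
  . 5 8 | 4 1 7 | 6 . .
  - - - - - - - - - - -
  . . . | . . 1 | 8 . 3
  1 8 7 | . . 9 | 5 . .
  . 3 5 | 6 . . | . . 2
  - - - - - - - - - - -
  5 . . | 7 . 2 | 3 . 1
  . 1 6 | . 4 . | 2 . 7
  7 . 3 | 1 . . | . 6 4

Step 1. [r7c3∈{9}] only 9 remains possible at r7c3, so r7c3=9.
Step 2. [r1c8∈{3,5,7,9}] 7 has one home in box 3: r1c8, so r1c8=7.
Step 3. [r1c2∈{9}] r1c2's peers cover all but 9, so r1c2=9.
Step 4. [r9c6∈{8}] only 8 remains possible at r9c6. So r9c6=8.
Step 5. [r8c8∈{5,8,9}] col 8 places 5 nowhere but r8c8 ⇒ r8c8=5.
Step 6. [r8c4∈{3,9}] across row 8, 9 lands solely at r8c4 ⇒ r8c4=9.
Step 7. [r2c4∈{3}] only 3 remains possible at r2c4. So r2c4=3.
Step 8. [r4c3∈{2}] r4c3's peers cover all but 2. So r4c3=2.
Step 9. [r6c7∈{7,9}] across col 7, 7 lands solely at r6c7. So r6c7=7.
Step 10. [r6c8∈{1,4,9}] r6c8 is the only open cell in row 6 admitting 1. So r6c8=1.
Step 11. [r4c8∈{4,9}] in box 6, 9 fits only at r4c8, so r4c8=9.
Step 12. [r4c1∈{4}] only 4 remains possible at r4c1. So r4c1=4.
Step 13. [r3c1∈{2,3}] in row 3, 2 fits only at r3c1, so r3c1=2.
Step 14. [r9c5∈{5}] r9c5's peers cover all but 5 ⇒ r9c5=5.
Step 15. [r6c6∈{4}] r6c6 is down to just 4 ⇒ r6c6=4.
Step 16. [r7c2∈{4}] r7c2 is down to just 4, so r7c2=4.
Step 17. [r7c5∈{6}] r7c5's peers cover all but 6, so r7c5=6.
Step 18. [r2c3∈{1}] nothing but 1 survives at r2c3 ⇒ r2c3=1.
Step 19. [r1c1∈{3}] nothing but 3 survives at r1c1. So r1c1=3.
Step 20. [r9c7∈{9}] nothing but 9 survives at r9c7, so r9c7=9.
Step 21. [r3c9∈{9}] r3c9 is down to just 9. So r3c9=9.
Step 22. [r5c5∈{3}] r5c5's peers cover all but 3. So r5c5=3.
Step 23. [r4c4∈{5}] r4c4's peers cover all but 5, so r4c4=5.
Step 24. [r8c1∈{8}] only 8 remains possible at r8c1 ⇒ r8c1=8.
Step 25. [r5c8∈{4}] r5c8's peers cover all but 4, so r5c8=4.
Step 26. [r4c5∈{7}] nothing but 7 survives at r4c5. So r4c5=7.
Step 27. [r4c2∈{6}] nothing but 6 survives at r4c2, so r4c2=6.
Step 28. [r2c5∈{9}] r2c5 is down to just 9, so r2c5=9.
Step 29. [r3c8∈{3}] r3c8 is down to just 3. So r3c8=3.
Step 30. [r5c9∈{6}] r5c9 is down to just 6 ⇒ r5c9=6.
Step 31. [r1c9∈{5}] r1c9 has the single candidate 5 ⇒ r1c9=5.
Step 32. [r2c2∈{7}] r2c2's peers cover all but 7. So r2c2=7.
Step 33. [r9c2∈{2}] r9c2's peers cover all but 2 ⇒ r9c2=2.
Step 34. [r6c1∈{9}] r6c1 has the single candidate 9, so r6c1=9.
Step 35. [r8c6∈{3}] nothing but 3 survives at r8c6 ⇒ r8c6=3.
Step 36. [r5c4∈{2}] r5c4 is down to just 2 ⇒ r5c4=2.
Step 37. [r1c4∈{8}] nothing but 8 survives at r1c4, so r1c4=8.
Step 38. [r7c8∈{8}] nothing but 8 survives at r7c8 ⇒ r7c8=8.
Step 39. [r6c5∈{8}] r6c5's peers cover all but 8 ⇒ r6c5=8.

Answer: 3 9 4 8 2 6 1 7 5 / 6 7 1 3 9 5 4 2 8 / 2 5 8 4 1 7 6 3 9 / 4 6 2 5 7 1 8 9 3 / 1 8 7 2 3 9 5 4 6 / 9 3 5 6 8 4 7 1 2 / 5 4 9 7 6 2 3 8 1 / 8 1 6 9 4 3 2 5 7 / 7 2 3 1 5 8 9 6 4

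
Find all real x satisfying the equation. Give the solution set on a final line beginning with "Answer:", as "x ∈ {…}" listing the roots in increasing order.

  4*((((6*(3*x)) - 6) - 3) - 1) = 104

Step 1. [4*((((6*(3*x)) - 6) - 3) - 1) = 104] divide by the outer 4. So div: (((6*(3*x)) - 6) - 3) - 1 = 26.
Step 2. [(((6*(3*x)) - 6) - 3) - 1 = 26] peel the -1: add 1 from each side. So sub: ((6*(3*x)) - 6) - 3 = 27.
Step 3. [((6*(3*x)) - 6) - 3 = 27] -3 is outermost — add 3 both sides ⇒ sub: (6*(3*x)) - 6 = 30.
Step 4. [(6*(3*x)) - 6 = 30] common factor 6 (LHS and 30) — divide through. So factor: (3*x) - 1 = 5.
Step 5. [(3*x) - 1 = 5] the outer -1 inverts by adding 1, so sub: 3*x = 6.
Step 6. [3*x = 6] 3 out front; divide by 3 ⇒ div: x = 2.

Answer: x ∈ {2}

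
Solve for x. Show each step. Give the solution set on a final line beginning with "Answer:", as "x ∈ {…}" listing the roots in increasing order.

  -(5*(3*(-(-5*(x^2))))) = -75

Step 1. [-(5*(3*(-(-5*(x^2))))) = -75] leading − — multiply by −1 ⇒ neg: 5*(3*(-(-5*(x^2)))) = 75.
Step 2. [5*(3*(-(-5*(x^2)))) = 75] leading coefficient 5: divide by 5, so div: 3*(-(-5*(x^2))) = 15.
Step 3. [3*(-(-5*(x^2))) = 15] 3·(inner) — divide through by 3 ⇒ div: -(-5*(x^2)) = 5.
Step 4. [-(-5*(x^2)) = 5] LHS negated; negate both sides. So neg: -5*(x^2) = -5.
Step 5. [-5*(x^2) = -5] divide by the outer -5 ⇒ div: x^2 = 1.
Step 6. [x^2 = 1] √ both sides: 1 ≥ 0 gives two branches ⇒ sqrt: x = 1 or -1.

Answer: x ∈ {-1, 1}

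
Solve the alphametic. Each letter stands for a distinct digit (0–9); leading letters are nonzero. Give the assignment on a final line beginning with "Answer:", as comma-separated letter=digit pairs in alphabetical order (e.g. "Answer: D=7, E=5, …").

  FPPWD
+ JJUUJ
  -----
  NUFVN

Step 1. [col 1: D + J ≡ N (mod 10)] no forcing yet in column 1 (carry-in 0); J=6 is free and consistent — try it ⇒ J=6.
Step 2. [col 1: D + J ≡ N (mod 10)] no forcing yet in column 1 (carry-in 0); D=2 is free and consistent — try it. So D=2.
Step 3. [col 1: D + J ≡ N (mod 10)] column 1 reads D+J+carry(0)=N with D=2, J=6; with digits 2,6 already taken and all letters distinct, the only value for N is 8. So N=8.
Step 4. [col 2: W + U ≡ V (mod 10)] U=4 is one option consistent with column 2 (W + U ≡ V (mod 10), carry-in 0) — take it. So U=4.
Step 5. [col 2: W + U ≡ V (mod 10)] no forcing yet in column 2 (carry-in 0); V=9 is free and consistent — try it. So V=9.
Step 6. [col 2: W + U ≡ V (mod 10)] column 2: given U=4, V=9, carry-in 0, and digits 2,4,6,8,9 already taken and all letters distinct, W+U≡V (mod 10) forces W=5. So W=5.
Step 7. [col 3: P + U ≡ F (mod 10)] several values work for F in column 3 (P + U ≡ F (mod 10), carry-in 0); try F=1. So F=1.
Step 8. [col 3: P + U ≡ F (mod 10)] column 3: given U=4, F=1, carry-in 0, and digits 1,2,4,5,6,8,9 already taken and all letters distinct, P+U≡F (mod 10) forces P=7 ⇒ P=7.

Answer: D=2, F=1, J=6, N=8, P=7, U=4, V=9, W=5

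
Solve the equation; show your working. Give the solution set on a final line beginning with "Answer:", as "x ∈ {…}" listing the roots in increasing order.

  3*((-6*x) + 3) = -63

Step 1. [3*((-6*x) + 3) = -63] 3 out front; divide by 3. So div: (-6*x) + 3 = -21.
Step 2. [(-6*x) + 3 = -21] subtract 3: x sits inside (… + 3), so sub: -6*x = -24.
Step 3. [-6*x = -24] -6 out front; divide by -6 ⇒ div: x = 4.

Answer: x ∈ {4}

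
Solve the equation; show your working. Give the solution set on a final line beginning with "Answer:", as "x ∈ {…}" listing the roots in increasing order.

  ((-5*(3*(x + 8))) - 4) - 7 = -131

Step 1. [((-5*(3*(x + 8))) - 4) - 7 = -131] -7 is outermost — add 7 both sides, so sub: (-5*(3*(x + 8))) - 4 = -124.
Step 2. [(-5*(3*(x + 8))) - 4 = -124] add 4: x sits inside (… - 4). So sub: -5*(3*(x + 8)) = -120.
Step 3. [-5*(3*(x + 8)) = -120] divide by the outer -5. So div: 3*(x + 8) = 24.
Step 4. [3*(x + 8) = 24] divide by the outer 3, so div: x + 8 = 8.
Step 5. [x + 8 = 8] the outer +8 inverts by subtracting 8 ⇒ sub: x = 0.

Answer: x ∈ {0}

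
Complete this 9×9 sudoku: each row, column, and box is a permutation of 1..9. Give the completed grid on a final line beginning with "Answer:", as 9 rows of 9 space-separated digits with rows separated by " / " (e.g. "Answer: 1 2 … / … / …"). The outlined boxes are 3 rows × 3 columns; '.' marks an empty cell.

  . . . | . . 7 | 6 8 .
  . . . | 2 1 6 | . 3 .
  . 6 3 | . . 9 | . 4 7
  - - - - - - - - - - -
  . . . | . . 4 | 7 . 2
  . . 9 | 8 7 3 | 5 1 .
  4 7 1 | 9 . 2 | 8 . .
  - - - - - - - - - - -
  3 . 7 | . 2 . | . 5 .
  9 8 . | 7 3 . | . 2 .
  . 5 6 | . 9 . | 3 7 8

Step 1. [r9c6∈{1}] r9c6's peers cover all but 1. So r9c6=1.
Step 2. [r8c9∈{1,4,6}] in row 8, 6 fits only at r8c9, so r8c9=6.
Step 3. [r6c5∈{5,6}] r6c5 is the only open cell in row 6 admitting 5 ⇒ r6c5=5.
Step 4. [r1c3∈{2,4,5}] across col 3, 2 lands solely at r1c3 ⇒ r1c3=2.
Step 5. [r8c7∈{1,4}] r8c7 is the only open cell in row 8 admitting 1. So r8c7=1.
Step 6. [r3c1∈{1,5,8}] row 3 places 1 nowhere but r3c1, so r3c1=1.
Step 7. [r1c1∈{5}] r1c1 has the single candidate 5 ⇒ r1c1=5.
Step 8. [r7c7∈{4,9}] across col 7, 4 lands solely at r7c7 ⇒ r7c7=4.
Step 9. [r2c7∈{9}] only 9 remains possible at r2c7 ⇒ r2c7=9.
Step 10. [r4c5∈{6}] r4c5 is down to just 6. So r4c5=6.
Step 11. [r1c5∈{4}] r1c5's peers cover all but 4 ⇒ r1c5=4.
Step 12. [r4c1∈{8}] nothing but 8 survives at r4c1, so r4c1=8.
Step 13. [r5c2∈{2}] nothing but 2 survives at r5c2 ⇒ r5c2=2.
Step 14. [r8c3∈{4}] only 4 remains possible at r8c3. So r8c3=4.
Step 15. [r6c9∈{3}] r6c9 is down to just 3. So r6c9=3.
Step 16. [r9c4∈{4}] r9c4's peers cover all but 4 ⇒ r9c4=4.
Step 17. [r4c2∈{3}] nothing but 3 survives at r4c2 ⇒ r4c2=3.
Step 18. [r1c2∈{9}] r1c2's peers cover all but 9. So r1c2=9.
Step 19. [r5c1∈{6}] r5c1's peers cover all but 6. So r5c1=6.
Step 20. [r1c9∈{1}] r1c9's peers cover all but 1 ⇒ r1c9=1.
Step 21. [r7c2∈{1}] r7c2's peers cover all but 1, so r7c2=1.
Step 22. [r2c9∈{5}] r2c9's peers cover all but 5. So r2c9=5.
Step 23. [r8c6∈{5}] nothing but 5 survives at r8c6. So r8c6=5.
Step 24. [r7c6∈{8}] r7c6 has the single candidate 8 ⇒ r7c6=8.
Step 25. [r7c9∈{9}] only 9 remains possible at r7c9, so r7c9=9.
Step 26. [r4c8∈{9}] r4c8 has the single candidate 9 ⇒ r4c8=9.
Step 27. [r7c4∈{6}] r7c4's peers cover all but 6, so r7c4=6.
Step 28. [r2c3∈{8}] only 8 remains possible at r2c3, so r2c3=8.
Step 29. [r3c4∈{5}] r3c4's peers cover all but 5 ⇒ r3c4=5.
Step 30. [r5c9∈{4}] r5c9 is down to just 4 ⇒ r5c9=4.
Step 31. [r4c4∈{1}] r4c4 has the single candidate 1 ⇒ r4c4=1.
Step 32. [r6c8∈{6}] r6c8 has the single candidate 6. So r6c8=6.
Step 33. [r2c2∈{4}] r2c2 has the single candidate 4, so r2c2=4.
Step 34. [r3c7∈{2}] r3c7 is down to just 2, so r3c7=2.
Step 35. [r4c3∈{5}] only 5 remains possible at r4c3, so r4c3=5.
Step 36. [r3c5∈{8}] r3c5's peers cover all but 8, so r3c5=8.
Step 37. [r1c4∈{3}] r1c4 is down to just 3. So r1c4=3.
Step 38. [r2c1∈{7}] r2c1 is down to just 7 ⇒ r2c1=7.
Step 39. [r9c1∈{2}] r9c1 has the single candidate 2 ⇒ r9c1=2.

Answer: 5 9 2 3 4 7 6 8 1 / 7 4 8 2 1 6 9 3 5 / 1 6 3 5 8 9 2 4 7 / 8 3 5 1 6 4 7 9 2 / 6 2 9 8 7 3 5 1 4 / 4 7 1 9 5 2 8 6 3 / 3 1 7 6 2 8 4 5 9 / 9 8 4 7 3 5 1 2 6 / 2 5 6 4 9 1 3 7 8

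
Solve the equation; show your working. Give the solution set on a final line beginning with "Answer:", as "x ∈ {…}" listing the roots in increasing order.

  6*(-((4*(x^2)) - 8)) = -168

Step 1. [6*(-((4*(x^2)) - 8)) = -168] leading coefficient 6: divide by 6 ⇒ div: -((4*(x^2)) - 8) = -28.
Step 2. [-((4*(x^2)) - 8) = -28] flip signs both sides, so neg: (4*(x^2)) - 8 = 28.
Step 3. [(4*(x^2)) - 8 = 28] common factor 4 (LHS and 28) — divide through ⇒ factor: (x^2) - 2 = 7.
Step 4. [(x^2) - 2 = 7] the outer -2 inverts by adding 2. So sub: x^2 = 9.
Step 5. [x^2 = 9] LHS squared, RHS 9 ≥ 0: apply √ (±) ⇒ sqrt: x = 3 or -3.

Answer: x ∈ {-3, 3}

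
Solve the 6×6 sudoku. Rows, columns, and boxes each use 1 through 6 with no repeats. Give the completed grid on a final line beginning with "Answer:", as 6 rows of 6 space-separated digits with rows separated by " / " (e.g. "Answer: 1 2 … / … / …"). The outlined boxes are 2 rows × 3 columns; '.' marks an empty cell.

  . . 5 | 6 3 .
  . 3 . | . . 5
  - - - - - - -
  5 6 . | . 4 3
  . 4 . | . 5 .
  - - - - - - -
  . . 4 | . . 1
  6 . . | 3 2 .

Step 1. [r2c4∈{1,2,4}] in col 4, 4 fits only at r2c4, so r2c4=4.
Step 2. [r6c3∈{1}] nothing but 1 survives at r6c3. So r6c3=1.
Step 3. [r4c1∈{1,2,3}] r4c1 is the only open cell in box 3 admitting 1, so r4c1=1.
Step 4. [r2c1∈{2}] nothing but 2 survives at r2c1 ⇒ r2c1=2.
Step 5. [r4c4∈{2}] r4c4 has the single candidate 2. So r4c4=2.
Step 6. [r5c4∈{5}] nothing but 5 survives at r5c4 ⇒ r5c4=5.
Step 7. [r2c5∈{1}] r2c5's peers cover all but 1. So r2c5=1.
Step 8. [r3c3∈{2}] r3c3 has the single candidate 2 ⇒ r3c3=2.
Step 9. [r6c2∈{5}] r6c2 is down to just 5. So r6c2=5.
Step 10. [r1c2∈{1}] only 1 remains possible at r1c2, so r1c2=1.
Step 11. [r5c2∈{2}] nothing but 2 survives at r5c2, so r5c2=2.
Step 12. [r1c6∈{2}] r1c6 has the single candidate 2. So r1c6=2.
Step 13. [r3c4∈{1}] only 1 remains possible at r3c4. So r3c4=1.
Step 14. [r6c6∈{4}] r6c6 is down to just 4, so r6c6=4.
Step 15. [r2c3∈{6}] only 6 remains possible at r2c3 ⇒ r2c3=6.
Step 16. [r5c5∈{6}] nothing but 6 survives at r5c5 ⇒ r5c5=6.
Step 17. [r5c1∈{3}] r5c1 is down to just 3. So r5c1=3.
Step 18. [r4c3∈{3}] only 3 remains possible at r4c3, so r4c3=3.
Step 19. [r4c6∈{6}] nothing but 6 survives at r4c6 ⇒ r4c6=6.
Step 20. [r1c1∈{4}] r1c1's peers cover all but 4. So r1c1=4.

Answer: 4 1 5 6 3 2 / 2 3 6 4 1 5 / 5 6 2 1 4 3 / 1 4 3 2 5 6 / 3 2 4 5 6 1 / 6 5 1 3 2 4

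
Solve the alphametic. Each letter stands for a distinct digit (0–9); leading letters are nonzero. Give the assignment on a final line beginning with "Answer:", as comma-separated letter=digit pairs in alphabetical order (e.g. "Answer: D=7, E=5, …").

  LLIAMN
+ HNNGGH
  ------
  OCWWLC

Step 1. [col 1: N + H ≡ C (mod 10)] column 1 (N + H ≡ C (mod 10), carry-in 0) doesn't pin H yet; pick H=2 and continue. So H=2.
Step 2. [col 1: N + H ≡ C (mod 10)] no forcing yet in column 1 (carry-in 0); N=6 is free and consistent — try it ⇒ N=6.
Step 3. [col 1: N + H ≡ C (mod 10)] column 1: given N=6, H=2, carry-in 0, and digits 2,6 already taken and all letters distinct, N+H≡C (mod 10) forces C=8 ⇒ C=8.
Step 4. [col 2: M + G ≡ L (mod 10)] M=7 is one option consistent with column 2 (M + G ≡ L (mod 10), carry-in 0) — take it ⇒ M=7.
Step 5. [col 2: M + G ≡ L (mod 10)] column 2 (M + G ≡ L (mod 10), carry-in 0) doesn't pin L yet; pick L=1 and continue ⇒ L=1.
Step 6. [col 2: M + G ≡ L (mod 10)] from column 2 (M=7, L=1, carry-in 0, digits 1,2,6,7,8 already taken and all letters distinct): G must equal 4 ⇒ G=4.
Step 7. [col 3: A + G ≡ W (mod 10)] several values work for W in column 3 (A + G ≡ W (mod 10), carry-in 1); try W=5 ⇒ W=5.
Step 8. [col 3: A + G ≡ W (mod 10)] from column 3 (G=4, W=5, carry-in 1, digits 1,2,4,5,6,7,8 already taken and all letters distinct): A must equal 0 ⇒ A=0.
Step 9. [col 4: I + N ≡ W (mod 10)] from column 4 (N=6, W=5, carry-in 0, digits 0,1,2,4,5,6,7,8 already taken and all letters distinct): I must equal 9 ⇒ I=9.
Step 10. [col 6: L + H ≡ O (mod 10)] column 6 reads L+H+carry(0)=O with L=1, H=2; with digits 0,1,2,4,5,6,7,8,9 already taken and all letters distinct, the only value for O is 3, so O=3.

Answer: A=0, C=8, G=4, H=2, I=9, L=1, M=7, N=6, O=3, W=5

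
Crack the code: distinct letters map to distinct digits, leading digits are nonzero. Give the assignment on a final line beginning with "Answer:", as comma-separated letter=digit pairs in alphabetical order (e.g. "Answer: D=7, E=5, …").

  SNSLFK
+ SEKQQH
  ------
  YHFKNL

Step 1. [col 1: K + H ≡ L (mod 10)] column 1 (K + H ≡ L (mod 10), carry-in 0) doesn't pin L yet; pick L=3 and continue. So L=3.
Step 2. [col 1: K + H ≡ L (mod 10)] column 1 (K + H ≡ L (mod 10), carry-in 0) doesn't pin H yet; pick H=1 and continue ⇒ H=1.
Step 3. [col 1: K + H ≡ L (mod 10)] in column 1 we have K+H≡L with carry-in 0; given H=1, L=3 and digits 1,3 already taken and all letters distinct, that pins K to 2, so K=2.
Step 4. [col 2: F + Q ≡ N (mod 10)] Q=8 is one option consistent with column 2 (F + Q ≡ N (mod 10), carry-in 0) — take it ⇒ Q=8.
Step 5. [col 2: F + Q ≡ N (mod 10)] F=7 is one option consistent with column 2 (F + Q ≡ N (mod 10), carry-in 0) — take it. So F=7.
Step 6. [col 2: F + Q ≡ N (mod 10)] in column 2 we have F+Q≡N with carry-in 0; given F=7, Q=8 and digits 1,2,3,7,8 already taken and all letters distinct, that pins N to 5. So N=5.
Step 7. [col 4: S + K ≡ F (mod 10)] in column 4 we have S+K≡F with carry-in 1; given K=2, F=7 and digits 1,2,3,5,7,8 already taken and all letters distinct, that pins S to 4. So S=4.
Step 8. [col 5: N + E ≡ H (mod 10)] from column 5 (N=5, H=1, carry-in 0, digits 1,2,3,4,5,7,8 already taken and all letters distinct): E must equal 6 ⇒ E=6.
Step 9. [col 6: S + S ≡ Y (mod 10)] column 6: given S=4, carry-in 1, and digits 1,2,3,4,5,6,7,8 already taken and all letters distinct, S+S≡Y (mod 10) forces Y=9, so Y=9.

Answer: E=6, F=7, H=1, K=2, L=3, N=5, Q=8, S=4, Y=9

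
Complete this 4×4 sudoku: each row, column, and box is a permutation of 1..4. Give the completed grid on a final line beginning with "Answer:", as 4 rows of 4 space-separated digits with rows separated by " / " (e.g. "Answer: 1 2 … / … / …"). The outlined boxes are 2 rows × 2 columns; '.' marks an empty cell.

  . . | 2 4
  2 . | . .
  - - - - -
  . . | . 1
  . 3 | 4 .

Step 1. [r2c3∈{1,3}] r2c3 is the only open cell in col 3 admitting 1 ⇒ r2c3=1.
Step 2. [r4c1∈{1}] only 1 remains possible at r4c1 ⇒ r4c1=1.
Step 3. [r2c2∈{4}] r2c2's peers cover all but 4, so r2c2=4.
Step 4. [r4c4∈{2}] r4c4 is down to just 2, so r4c4=2.
Step 5. [r3c2∈{2}] r3c2 is down to just 2 ⇒ r3c2=2.
Step 6. [r2c4∈{3}] r2c4 has the single candidate 3, so r2c4=3.
Step 7. [r3c3∈{3}] only 3 remains possible at r3c3, so r3c3=3.
Step 8. [r3c1∈{4}] r3c1 is down to just 4. So r3c1=4.
Step 9. [r1c1∈{3}] r1c1's peers cover all but 3 ⇒ r1c1=3.
Step 10. [r1c2∈{1}] nothing but 1 survives at r1c2 ⇒ r1c2=1.

Answer: 3 1 2 4 / 2 4 1 3 / 4 2 3 1 / 1 3 4 2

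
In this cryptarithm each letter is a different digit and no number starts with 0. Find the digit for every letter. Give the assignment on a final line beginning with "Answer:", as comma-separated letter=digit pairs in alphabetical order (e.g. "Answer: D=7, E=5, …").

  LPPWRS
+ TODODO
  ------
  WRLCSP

Step 1. [col 1: S + O ≡ P (mod 10)] O=5 is one option consistent with column 1 (S + O ≡ P (mod 10), carry-in 0) — take it. So O=5.
Step 2. [col 1: S + O ≡ P (mod 10)] no forcing yet in column 1 (carry-in 0); P=4 is free and consistent — try it. So P=4.
Step 3. [col 1: S + O ≡ P (mod 10)] from column 1 (O=5, P=4, carry-in 0, digits 4,5 already taken and all letters distinct): S must equal 9. So S=9.
Step 4. [col 2: R + D ≡ S (mod 10)] several values work for D in column 2 (R + D ≡ S (mod 10), carry-in 1); try D=8 ⇒ D=8.
Step 5. [col 2: R + D ≡ S (mod 10)] column 2 reads R+D+carry(1)=S with D=8, S=9; with digits 4,5,8,9 already taken and all letters distinct, the only value for R is 0, so R=0.
Step 6. [col 3: W + O ≡ C (mod 10)] column 3 (W + O ≡ C (mod 10), carry-in 0) doesn't pin C yet; pick C=1 and continue, so C=1.
Step 7. [col 3: W + O ≡ C (mod 10)] column 3: given O=5, C=1, carry-in 0, and digits 0,1,4,5,8,9 already taken and all letters distinct, W+O≡C (mod 10) forces W=6. So W=6.
Step 8. [col 4: P + D ≡ L (mod 10)] from column 4 (P=4, D=8, carry-in 1, digits 0,1,4,5,6,8,9 already taken and all letters distinct): L must equal 3. So L=3.
Step 9. [col 6: L + T ≡ W (mod 10)] in column 6 we have L+T≡W with carry-in 1; given L=3, W=6 and digits 0,1,3,4,5,6,8,9 already taken and all letters distinct, that pins T to 2 ⇒ T=2.

Answer: C=1, D=8, L=3, O=5, P=4, R=0, S=9, T=2, W=6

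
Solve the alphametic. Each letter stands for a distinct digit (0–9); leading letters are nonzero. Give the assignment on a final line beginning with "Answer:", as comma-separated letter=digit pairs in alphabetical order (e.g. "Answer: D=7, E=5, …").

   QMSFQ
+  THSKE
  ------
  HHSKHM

Step 1. [col 1: Q + E ≡ M (mod 10)] no forcing yet in column 1 (carry-in 0); M=4 is free and consistent — try it, so M=4.
Step 2. [col 1: Q + E ≡ M (mod 10)] several values work for E in column 1 (Q + E ≡ M (mod 10), carry-in 0); try E=5 ⇒ E=5.
Step 3. [H] adding two 5-digit numbers gives at most 5+1 digits, and here it does — H is that final carry and must be 1 ⇒ H=1.
Step 4. [col 1: Q + E ≡ M (mod 10)] from column 1 (E=5, M=4, carry-in 0, digits 1,4,5 already taken and all letters distinct): Q must equal 9, so Q=9.
Step 5. [col 2: F + K ≡ H (mod 10)] F=7 is one option consistent with column 2 (F + K ≡ H (mod 10), carry-in 1) — take it ⇒ F=7.
Step 6. [col 2: F + K ≡ H (mod 10)] in column 2 we have F+K≡H with carry-in 1; given F=7, H=1 and digits 1,4,5,7,9 already taken and all letters distinct, that pins K to 3 ⇒ K=3.
Step 7. [col 3: S + S ≡ K (mod 10)] column 3: given K=3, carry-in 1, and digits 1,3,4,5,7,9 already taken and all letters distinct, S+S≡K (mod 10) forces S=6. So S=6.
Step 8. [col 5: Q + T ≡ H (mod 10)] from column 5 (Q=9, H=1, carry-in 0, digits 1,3,4,5,6,7,9 already taken and all letters distinct): T must equal 2. So T=2.

Answer: E=5, F=7, H=1, K=3, M=4, Q=9, S=6, T=2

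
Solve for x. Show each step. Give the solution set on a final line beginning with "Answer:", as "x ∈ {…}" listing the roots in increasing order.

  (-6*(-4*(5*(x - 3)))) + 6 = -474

Step 1. [(-6*(-4*(5*(x - 3)))) + 6 = -474] common factor -6 (LHS and -474) — divide through, so factor: (-4*(5*(x - 3))) - 1 = 79.
Step 2. [(-4*(5*(x - 3))) - 1 = 79] -1 is outermost — add 1 both sides. So sub: -4*(5*(x - 3)) = 80.
Step 3. [-4*(5*(x - 3)) = 80] divide by the outer -4. So div: 5*(x - 3) = -20.
Step 4. [5*(x - 3) = -20] 5 out front; divide by 5 ⇒ div: x - 3 = -4.
Step 5. [x - 3 = -4] peel the -3: add 3 from each side ⇒ sub: x = -1.

Answer: x ∈ {-1}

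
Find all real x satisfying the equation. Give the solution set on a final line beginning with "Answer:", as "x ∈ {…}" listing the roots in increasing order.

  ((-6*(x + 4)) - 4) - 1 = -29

Step 1. [((-6*(x + 4)) - 4) - 1 = -29] the outer -1 inverts by adding 1. So sub: (-6*(x + 4)) - 4 = -28.
Step 2. [(-6*(x + 4)) - 4 = -28] peel the -4: add 4 from each side ⇒ sub: -6*(x + 4) = -24.
Step 3. [-6*(x + 4) = -24] divide by the outer -6 ⇒ div: x + 4 = 4.
Step 4. [x + 4 = 4] 4 comes off first (subtract 4) ⇒ sub: x = 0.

Answer: x ∈ {0}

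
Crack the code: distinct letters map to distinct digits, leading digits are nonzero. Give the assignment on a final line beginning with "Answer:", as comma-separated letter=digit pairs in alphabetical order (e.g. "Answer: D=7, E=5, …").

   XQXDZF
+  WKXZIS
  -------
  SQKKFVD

Step 1. [col 1: F + S ≡ D (mod 10)] no forcing yet in column 1 (carry-in 0); S=1 is free and consistent — try it ⇒ S=1.
Step 2. [col 1: F + S ≡ D (mod 10)] D=3 is one option consistent with column 1 (F + S ≡ D (mod 10), carry-in 0) — take it. So D=3.
Step 3. [col 1: F + S ≡ D (mod 10)] from column 1 (S=1, D=3, carry-in 0, digits 1,3 already taken and all letters distinct): F must equal 2, so F=2.
Step 4. [col 2: Z + I ≡ V (mod 10)] column 2 (Z + I ≡ V (mod 10), carry-in 0) doesn't pin Z yet; pick Z=8 and continue. So Z=8.
Step 5. [col 2: Z + I ≡ V (mod 10)] several values work for I in column 2 (Z + I ≡ V (mod 10), carry-in 0); try I=7, so I=7.
Step 6. [col 2: Z + I ≡ V (mod 10)] column 2 reads Z+I+carry(0)=V with Z=8, I=7; with digits 1,2,3,7,8 already taken and all letters distinct, the only value for V is 5. So V=5.
Step 7. [col 4: X + X ≡ K (mod 10)] in column 4 we have X+X≡K with carry-in 1; given nothing yet and digits 1,2,3,5,7,8 already taken and all letters distinct, that pins K to 9 ⇒ K=9.
Step 8. [col 4: X + X ≡ K (mod 10)] in column 4 we have X+X≡K with carry-in 1; given K=9 and digits 1,2,3,5,7,8,9 already taken and all letters distinct, that pins X to 4, so X=4.
Step 9. [col 5: Q + K ≡ K (mod 10)] column 5 reads Q+K+carry(0)=K with K=9; with digits 1,2,3,4,5,7,8,9 already taken and all letters distinct, the only value for Q is 0, so Q=0.
Step 10. [col 6: X + W ≡ Q (mod 10)] in column 6 we have X+W≡Q with carry-in 0; given X=4, Q=0 and digits 0,1,2,3,4,5,7,8,9 already taken and all letters distinct, that pins W to 6. So W=6.

Answer: D=3, F=2, I=7, K=9, Q=0, S=1, V=5, W=6, X=4, Z=8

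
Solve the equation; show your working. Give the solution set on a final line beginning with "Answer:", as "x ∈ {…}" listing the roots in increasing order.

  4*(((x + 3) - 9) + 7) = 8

Step 1. [4*(((x + 3) - 9) + 7) = 8] leading coefficient 4: divide by 4, so div: ((x + 3) - 9) + 7 = 2.
Step 2. [((x + 3) - 9) + 7 = 2] peel the +7: subtract 7 from each side, so sub: (x + 3) - 9 = -5.
Step 3. [(x + 3) - 9 = -5] 9 comes off first (add 9). So sub: x + 3 = 4.
Step 4. [x + 3 = 4] 3 comes off first (subtract 3), so sub: x = 1.

Answer: x ∈ {1}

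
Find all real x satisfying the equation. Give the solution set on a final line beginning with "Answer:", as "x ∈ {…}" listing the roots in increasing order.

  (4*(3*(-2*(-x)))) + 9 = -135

Step 1. [(4*(3*(-2*(-x)))) + 9 = -135] subtract 9: x sits inside (… + 9). So sub: 4*(3*(-2*(-x))) = -144.
Step 2. [4*(3*(-2*(-x))) = -144] leading coefficient 4: divide by 4. So div: 3*(-2*(-x)) = -36.
Step 3. [3*(-2*(-x)) = -36] leading coefficient 3: divide by 3. So div: -2*(-x) = -12.
Step 4. [-2*(-x) = -12] -2·(inner) — divide through by -2 ⇒ div: -x = 6.
Step 5. [-x = 6] LHS negated; negate both sides ⇒ neg: x = -6.

Answer: x ∈ {-6}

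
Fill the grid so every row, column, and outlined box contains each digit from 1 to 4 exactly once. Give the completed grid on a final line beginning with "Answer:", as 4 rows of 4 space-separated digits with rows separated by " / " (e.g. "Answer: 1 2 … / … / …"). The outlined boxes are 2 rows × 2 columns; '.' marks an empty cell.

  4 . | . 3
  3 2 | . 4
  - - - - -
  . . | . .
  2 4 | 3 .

Step 1. [r3c1∈{1}] r3c1 is down to just 1, so r3c1=1.
Step 2. [r1c3∈{1,2}] row 1 places 2 nowhere but r1c3, so r1c3=2.
Step 3. [r3c2∈{3}] r3c2 is down to just 3. So r3c2=3.
Step 4. [r3c3∈{4}] only 4 remains possible at r3c3, so r3c3=4.
Step 5. [r1c2∈{1}] r1c2's peers cover all but 1 ⇒ r1c2=1.
Step 6. [r3c4∈{2}] only 2 remains possible at r3c4, so r3c4=2.
Step 7. [r4c4∈{1}] r4c4 is down to just 1 ⇒ r4c4=1.
Step 8. [r2c3∈{1}] only 1 remains possible at r2c3, so r2c3=1.

Answer: 4 1 2 3 / 3 2 1 4 / 1 3 4 2 / 2 4 3 1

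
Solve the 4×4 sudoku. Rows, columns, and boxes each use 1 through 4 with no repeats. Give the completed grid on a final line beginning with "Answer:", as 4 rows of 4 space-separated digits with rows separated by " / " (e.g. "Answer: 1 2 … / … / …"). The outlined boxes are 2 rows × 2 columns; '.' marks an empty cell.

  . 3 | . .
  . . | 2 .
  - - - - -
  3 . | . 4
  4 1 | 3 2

Step 1. [r1c4∈{1}] r1c4 is down to just 1. So r1c4=1.
Step 2. [r2c1∈{1}] r2c1 has the single candidate 1 ⇒ r2c1=1.
Step 3. [r3c3∈{1}] r3c3 has the single candidate 1. So r3c3=1.
Step 4. [r1c3∈{4}] r1c3 is down to just 4, so r1c3=4.
Step 5. [r3c2∈{2}] only 2 remains possible at r3c2 ⇒ r3c2=2.
Step 6. [r1c1∈{2}] r1c1 is down to just 2, so r1c1=2.
Step 7. [r2c4∈{3}] r2c4's peers cover all but 3, so r2c4=3.
Step 8. [r2c2∈{4}] only 4 remains possible at r2c2, so r2c2=4.

Answer: 2 3 4 1 / 1 4 2 3 / 3 2 1 4 / 4 1 3 2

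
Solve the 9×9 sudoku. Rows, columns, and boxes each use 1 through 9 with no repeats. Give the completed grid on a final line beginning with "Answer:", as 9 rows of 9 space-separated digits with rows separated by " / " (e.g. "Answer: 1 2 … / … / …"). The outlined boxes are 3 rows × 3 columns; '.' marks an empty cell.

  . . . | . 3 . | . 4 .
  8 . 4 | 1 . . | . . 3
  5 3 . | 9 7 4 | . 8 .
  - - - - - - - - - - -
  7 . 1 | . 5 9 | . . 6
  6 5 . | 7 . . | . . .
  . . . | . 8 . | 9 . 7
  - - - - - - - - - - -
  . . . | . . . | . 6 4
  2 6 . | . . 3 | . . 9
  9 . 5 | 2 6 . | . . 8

Step 1. [r7c7∈{1,2,3,5,7}] 2 has one home in row 7: r7c7 ⇒ r7c7=2.
Step 2. [r1c9∈{1,2,5}] in col 9, 5 fits only at r1c9, so r1c9=5.
Step 3. [r2c5∈{2}] only 2 remains possible at r2c5. So r2c5=2.
Step 4. [r6c8∈{1,2,3,5}] in row 6, 5 fits only at r6c8, so r6c8=5.
Step 5. [r6c6∈{1,2,6}] across row 6, 1 lands solely at r6c6, so r6c6=1.
Step 6. [r6c1∈{3,4}] across col 1, 4 lands solely at r6c1. So r6c1=4.
Step 7. [r5c3∈{2,3,8,9}] 9 has one home in row 5: r5c3. So r5c3=9.
Step 8. [r5c7∈{1,3,4,8}] in row 5, 8 fits only at r5c7 ⇒ r5c7=8.
Step 9. [r5c8∈{1,2,3}] in row 5, 3 fits only at r5c8. So r5c8=3.
Step 10. [r9c6∈{7}] r9c6 is down to just 7 ⇒ r9c6=7.
Step 11. [r9c8∈{1}] nothing but 1 survives at r9c8 ⇒ r9c8=1.
Step 12. [r1c2∈{1,2,7,9}] 9 has one home in row 1: r1c2 ⇒ r1c2=9.
Step 13. [r1c3∈{2,6,7}] in row 1, 2 fits only at r1c3. So r1c3=2.
Step 14. [r1c7∈{1,6,7}] across row 1, 7 lands solely at r1c7 ⇒ r1c7=7.
Step 15. [r7c2∈{1,7,8}] in col 2, 1 fits only at r7c2, so r7c2=1.
Step 16. [r7c3∈{3,7,8}] row 7 places 7 nowhere but r7c3, so r7c3=7.
Step 17. [r3c7∈{1,6}] in col 7, 1 fits only at r3c7. So r3c7=1.
Step 18. [r5c5∈{4}] r5c5 is down to just 4 ⇒ r5c5=4.
Step 19. [r2c6∈{5,6}] across row 2, 5 lands solely at r2c6, so r2c6=5.
Step 20. [r7c6∈{8}] r7c6 is down to just 8. So r7c6=8.
Step 21. [r4c8∈{2}] r4c8's peers cover all but 2, so r4c8=2.
Step 22. [r6c4∈{3,6}] 6 has one home in row 6: r6c4. So r6c4=6.
Step 23. [r8c7∈{5}] r8c7 has the single candidate 5, so r8c7=5.
Step 24. [r7c5∈{9}] nothing but 9 survives at r7c5. So r7c5=9.
Step 25. [r9c2∈{4}] r9c2's peers cover all but 4, so r9c2=4.
Step 26. [r8c5∈{1}] nothing but 1 survives at r8c5, so r8c5=1.
Step 27. [r1c1∈{1}] r1c1 has the single candidate 1, so r1c1=1.
Step 28. [r1c6∈{6}] r1c6 has the single candidate 6, so r1c6=6.
Step 29. [r4c7∈{4}] nothing but 4 survives at r4c7. So r4c7=4.
Step 30. [r3c3∈{6}] only 6 remains possible at r3c3 ⇒ r3c3=6.
Step 31. [r3c9∈{2}] r3c9 has the single candidate 2. So r3c9=2.
Step 32. [r5c9∈{1}] r5c9 has the single candidate 1, so r5c9=1.
Step 33. [r8c4∈{4}] nothing but 4 survives at r8c4, so r8c4=4.
Step 34. [r5c6∈{2}] r5c6's peers cover all but 2 ⇒ r5c6=2.
Step 35. [r7c1∈{3}] r7c1's peers cover all but 3, so r7c1=3.
Step 36. [r6c3∈{3}] only 3 remains possible at r6c3 ⇒ r6c3=3.
Step 37. [r8c8∈{7}] r8c8 has the single candidate 7. So r8c8=7.
Step 38. [r8c3∈{8}] r8c3 is down to just 8, so r8c3=8.
Step 39. [r4c2∈{8}] only 8 remains possible at r4c2, so r4c2=8.
Step 40. [r7c4∈{5}] r7c4 is down to just 5. So r7c4=5.
Step 41. [r2c7∈{6}] r2c7's peers cover all but 6. So r2c7=6.
Step 42. [r4c4∈{3}] r4c4's peers cover all but 3, so r4c4=3.
Step 43. [r2c8∈{9}] r2c8 is down to just 9, so r2c8=9.
Step 44. [r1c4∈{8}] r1c4's peers cover all but 8. So r1c4=8.
Step 45. [r6c2∈{2}] r6c2's peers cover all but 2 ⇒ r6c2=2.
Step 46. [r9c7∈{3}] nothing but 3 survives at r9c7 ⇒ r9c7=3.
Step 47. [r2c2∈{7}] r2c2 has the single candidate 7, so r2c2=7.

Answer: 1 9 2 8 3 6 7 4 5 / 8 7 4 1 2 5 6 9 3 / 5 3 6 9 7 4 1 8 2 / 7 8 1 3 5 9 4 2 6 / 6 5 9 7 4 2 8 3 1 / 4 2 3 6 8 1 9 5 7 / 3 1 7 5 9 8 2 6 4 / 2 6 8 4 1 3 5 7 9 / 9 4 5 2 6 7 3 1 8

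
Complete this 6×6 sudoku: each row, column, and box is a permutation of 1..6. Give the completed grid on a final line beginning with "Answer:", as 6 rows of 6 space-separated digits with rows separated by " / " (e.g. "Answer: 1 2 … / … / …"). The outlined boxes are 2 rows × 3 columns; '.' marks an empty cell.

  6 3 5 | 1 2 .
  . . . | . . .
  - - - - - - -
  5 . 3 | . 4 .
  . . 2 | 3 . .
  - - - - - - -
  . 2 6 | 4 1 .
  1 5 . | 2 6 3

Step 1. [r3c4∈{6}] r3c4 is down to just 6, so r3c4=6.
Step 2. [r3c2∈{1}] nothing but 1 survives at r3c2 ⇒ r3c2=1.
Step 3. [r2c2∈{4}] r2c2 is down to just 4, so r2c2=4.
Step 4. [r5c6∈{5}] r5c6 is down to just 5, so r5c6=5.
Step 5. [r2c4∈{5}] nothing but 5 survives at r2c4, so r2c4=5.
Step 6. [r2c6∈{6}] r2c6's peers cover all but 6. So r2c6=6.
Step 7. [r3c6∈{2}] r3c6 has the single candidate 2. So r3c6=2.
Step 8. [r6c3∈{4}] r6c3 has the single candidate 4. So r6c3=4.
Step 9. [r2c3∈{1}] r2c3 is down to just 1 ⇒ r2c3=1.
Step 10. [r4c2∈{6}] r4c2 has the single candidate 6, so r4c2=6.
Step 11. [r4c1∈{4}] r4c1 is down to just 4 ⇒ r4c1=4.
Step 12. [r1c6∈{4}] r1c6's peers cover all but 4 ⇒ r1c6=4.
Step 13. [r4c5∈{5}] r4c5 has the single candidate 5. So r4c5=5.
Step 14. [r5c1∈{3}] r5c1's peers cover all but 3, so r5c1=3.
Step 15. [r2c1∈{2}] r2c1's peers cover all but 2, so r2c1=2.
Step 16. [r2c5∈{3}] r2c5 has the single candidate 3. So r2c5=3.
Step 17. [r4c6∈{1}] only 1 remains possible at r4c6 ⇒ r4c6=1.

Answer: 6 3 5 1 2 4 / 2 4 1 5 3 6 / 5 1 3 6 4 2 / 4 6 2 3 5 1 / 3 2 6 4 1 5 / 1 5 4 2 6 3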